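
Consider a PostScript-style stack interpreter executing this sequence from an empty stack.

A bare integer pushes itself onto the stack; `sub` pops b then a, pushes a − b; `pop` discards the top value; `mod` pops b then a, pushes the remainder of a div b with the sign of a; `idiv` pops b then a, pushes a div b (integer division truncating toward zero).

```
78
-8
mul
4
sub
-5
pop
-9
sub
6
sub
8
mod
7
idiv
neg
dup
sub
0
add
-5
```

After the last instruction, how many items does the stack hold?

2

78   : [78]
-8   : [78, -8]
mul  : [-624]
4    : [-624, 4]
sub  : [-628]
-5   : [-628, -5]
pop  : [-628]
-9   : [-628, -9]
sub  : [-619]
6    : [-619, 6]
sub  : [-625]
8    : [-625, 8]
mod  : [-1]
7    : [-1, 7]
idiv : [0]
neg  : [0]
dup  : [0, 0]
sub  : [0]
0    : [0, 0]
add  : [0]
-5   : [0, -5]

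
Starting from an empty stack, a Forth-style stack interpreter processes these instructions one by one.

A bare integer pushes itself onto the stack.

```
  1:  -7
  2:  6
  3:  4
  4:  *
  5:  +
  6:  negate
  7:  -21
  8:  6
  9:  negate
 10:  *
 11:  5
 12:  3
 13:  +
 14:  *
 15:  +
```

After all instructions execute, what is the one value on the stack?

-7     -> [-7]
6      -> [-7, 6]
4      -> [-7, 6, 4]
*      -> [-7, 24]
+      -> [17]
negate -> [-17]
-21    -> [-17, -21]
6      -> [-17, -21, 6]
negate -> [-17, -21, -6]
*      -> [-17, 126]
5      -> [-17, 126, 5]
3      -> [-17, 126, 5, 3]
+      -> [-17, 126, 8]
*      -> [-17, 1008]
+      -> [991]

991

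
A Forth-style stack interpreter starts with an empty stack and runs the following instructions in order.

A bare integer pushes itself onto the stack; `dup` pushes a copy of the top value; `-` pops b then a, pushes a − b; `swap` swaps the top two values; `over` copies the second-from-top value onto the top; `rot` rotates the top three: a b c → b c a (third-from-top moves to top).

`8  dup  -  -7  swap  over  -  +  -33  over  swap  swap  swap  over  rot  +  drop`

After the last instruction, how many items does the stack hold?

8    -> 8
dup  -> 8 8
-    -> 0
-7   -> 0 -7
swap -> -7 0
over -> -7 0 -7
-    -> -7 7
+    -> 0
-33  -> 0 -33
over -> 0 -33 0
swap -> 0 0 -33
swap -> 0 -33 0
swap -> 0 0 -33
over -> 0 0 -33 0
rot  -> 0 -33 0 0
+    -> 0 -33 0
drop -> 0 -33

2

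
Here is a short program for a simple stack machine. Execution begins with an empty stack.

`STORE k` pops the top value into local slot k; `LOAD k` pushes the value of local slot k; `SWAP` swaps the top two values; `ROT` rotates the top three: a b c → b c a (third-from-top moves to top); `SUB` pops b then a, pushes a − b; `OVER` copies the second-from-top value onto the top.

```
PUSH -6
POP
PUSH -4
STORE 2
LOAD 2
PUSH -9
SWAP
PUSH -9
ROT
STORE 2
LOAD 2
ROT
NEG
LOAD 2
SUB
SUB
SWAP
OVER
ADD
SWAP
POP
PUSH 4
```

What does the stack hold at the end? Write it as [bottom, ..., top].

PUSH -6 → [-6]
POP     → []
PUSH -4 → [-4]
STORE 2 → []
LOAD 2  → [-4]
PUSH -9 → [-4, -9]
SWAP    → [-9, -4]
PUSH -9 → [-9, -4, -9]
ROT     → [-4, -9, -9]
STORE 2 → [-4, -9]
LOAD 2  → [-4, -9, -9]
ROT     → [-9, -9, -4]
NEG     → [-9, -9, 4]
LOAD 2  → [-9, -9, 4, -9]
SUB     → [-9, -9, 13]
SUB     → [-9, -22]
SWAP    → [-22, -9]
OVER    → [-22, -9, -22]
ADD     → [-22, -31]
SWAP    → [-31, -22]
POP     → [-31]
PUSH 4  → [-31, 4]

[-31, 4]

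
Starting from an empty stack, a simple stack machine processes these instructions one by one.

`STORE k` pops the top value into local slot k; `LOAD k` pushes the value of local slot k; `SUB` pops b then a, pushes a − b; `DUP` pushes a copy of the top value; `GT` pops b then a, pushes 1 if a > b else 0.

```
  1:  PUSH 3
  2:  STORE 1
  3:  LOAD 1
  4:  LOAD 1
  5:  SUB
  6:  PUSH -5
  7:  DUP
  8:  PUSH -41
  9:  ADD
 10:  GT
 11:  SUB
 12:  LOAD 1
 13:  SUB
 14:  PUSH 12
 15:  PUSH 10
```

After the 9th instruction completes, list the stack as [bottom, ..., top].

[0, -5, -46]

PUSH 3   -> [3]
STORE 1  -> []
LOAD 1   -> [3]
LOAD 1   -> [3, 3]
SUB      -> [0]
PUSH -5  -> [0, -5]
DUP      -> [0, -5, -5]
PUSH -41 -> [0, -5, -5, -41]
ADD      -> [0, -5, -46]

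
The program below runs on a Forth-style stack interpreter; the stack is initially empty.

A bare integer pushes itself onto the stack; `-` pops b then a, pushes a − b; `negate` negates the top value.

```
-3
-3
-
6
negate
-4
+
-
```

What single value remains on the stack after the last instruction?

-3     -> -3
-3     -> -3 -3
-      -> 0
6      -> 0 6
negate -> 0 -6
-4     -> 0 -6 -4
+      -> 0 -10
-      -> 10

10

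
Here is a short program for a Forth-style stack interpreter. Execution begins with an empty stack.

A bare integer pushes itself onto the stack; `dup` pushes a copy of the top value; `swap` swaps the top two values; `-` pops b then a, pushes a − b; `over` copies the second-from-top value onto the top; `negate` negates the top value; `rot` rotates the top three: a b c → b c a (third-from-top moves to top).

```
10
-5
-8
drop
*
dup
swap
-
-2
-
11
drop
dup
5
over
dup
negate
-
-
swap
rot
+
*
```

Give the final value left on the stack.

10      [10]
-5      [10, -5]
-8      [10, -5, -8]
drop    [10, -5]
*       [-50]
dup     [-50, -50]
swap    [-50, -50]
-       [0]
-2      [0, -2]
-       [2]
11      [2, 11]
drop    [2]
dup     [2, 2]
5       [2, 2, 5]
over    [2, 2, 5, 2]
dup     [2, 2, 5, 2, 2]
negate  [2, 2, 5, 2, -2]
-       [2, 2, 5, 4]
-       [2, 2, 1]
swap    [2, 1, 2]
rot     [1, 2, 2]
+       [1, 4]
*       [4]

4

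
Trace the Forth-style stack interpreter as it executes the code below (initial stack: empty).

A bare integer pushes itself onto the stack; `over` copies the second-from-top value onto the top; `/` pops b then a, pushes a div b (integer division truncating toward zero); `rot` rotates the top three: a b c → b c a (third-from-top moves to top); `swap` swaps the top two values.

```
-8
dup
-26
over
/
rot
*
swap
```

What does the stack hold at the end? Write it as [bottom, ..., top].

-8   → [-8]
dup  → [-8, -8]
-26  → [-8, -8, -26]
over → [-8, -8, -26, -8]
/    → [-8, -8, 3]
rot  → [-8, 3, -8]
*    → [-8, -24]
swap → [-24, -8]

[-24, -8]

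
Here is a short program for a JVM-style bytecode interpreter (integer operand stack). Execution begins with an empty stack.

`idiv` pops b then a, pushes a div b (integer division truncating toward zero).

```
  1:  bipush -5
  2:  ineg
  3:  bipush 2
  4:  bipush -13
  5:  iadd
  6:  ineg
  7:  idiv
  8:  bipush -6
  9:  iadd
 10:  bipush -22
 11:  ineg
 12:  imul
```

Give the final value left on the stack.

bipush -5  : -5
ineg       : 5
bipush 2   : 5 2
bipush -13 : 5 2 -13
iadd       : 5 -11
ineg       : 5 11
idiv       : 0
bipush -6  : 0 -6
iadd       : -6
bipush -22 : -6 -22
ineg       : -6 22
imul       : -132

-132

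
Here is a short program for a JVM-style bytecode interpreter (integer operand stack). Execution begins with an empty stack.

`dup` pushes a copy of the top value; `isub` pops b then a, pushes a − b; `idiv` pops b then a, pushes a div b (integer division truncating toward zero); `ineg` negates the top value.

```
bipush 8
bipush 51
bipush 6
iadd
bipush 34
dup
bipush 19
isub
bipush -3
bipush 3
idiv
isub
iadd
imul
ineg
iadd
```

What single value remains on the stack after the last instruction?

-2842

bipush 8  : [8]
bipush 51 : [8, 51]
bipush 6  : [8, 51, 6]
iadd      : [8, 57]
bipush 34 : [8, 57, 34]
dup       : [8, 57, 34, 34]
bipush 19 : [8, 57, 34, 34, 19]
isub      : [8, 57, 34, 15]
bipush -3 : [8, 57, 34, 15, -3]
bipush 3  : [8, 57, 34, 15, -3, 3]
idiv      : [8, 57, 34, 15, -1]
isub      : [8, 57, 34, 16]
iadd      : [8, 57, 50]
imul      : [8, 2850]
ineg      : [8, -2850]
iadd      : [-2842]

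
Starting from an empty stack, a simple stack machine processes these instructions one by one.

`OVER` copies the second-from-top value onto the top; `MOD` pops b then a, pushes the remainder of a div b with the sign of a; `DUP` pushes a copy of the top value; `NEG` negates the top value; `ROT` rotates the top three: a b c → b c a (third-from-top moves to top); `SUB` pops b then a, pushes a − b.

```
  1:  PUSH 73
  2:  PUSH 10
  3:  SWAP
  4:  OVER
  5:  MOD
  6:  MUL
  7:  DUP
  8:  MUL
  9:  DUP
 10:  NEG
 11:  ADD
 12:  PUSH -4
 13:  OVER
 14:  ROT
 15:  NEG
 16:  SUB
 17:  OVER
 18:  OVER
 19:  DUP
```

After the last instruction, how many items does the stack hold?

PUSH 73 -> 73
PUSH 10 -> 73 10
SWAP    -> 10 73
OVER    -> 10 73 10
MOD     -> 10 3
MUL     -> 30
DUP     -> 30 30
MUL     -> 900
DUP     -> 900 900
NEG     -> 900 -900
ADD     -> 0
PUSH -4 -> 0 -4
OVER    -> 0 -4 0
ROT     -> -4 0 0
NEG     -> -4 0 0
SUB     -> -4 0
OVER    -> -4 0 -4
OVER    -> -4 0 -4 0
DUP     -> -4 0 -4 0 0

5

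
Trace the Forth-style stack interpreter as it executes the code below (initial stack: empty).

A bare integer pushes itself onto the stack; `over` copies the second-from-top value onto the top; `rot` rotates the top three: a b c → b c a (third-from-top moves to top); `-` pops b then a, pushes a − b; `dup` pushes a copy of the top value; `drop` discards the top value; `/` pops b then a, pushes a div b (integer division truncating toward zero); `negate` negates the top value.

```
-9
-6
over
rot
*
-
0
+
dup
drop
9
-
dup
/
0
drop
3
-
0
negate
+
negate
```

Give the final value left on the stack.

-9     → -9
-6     → -9 -6
over   → -9 -6 -9
rot    → -6 -9 -9
*      → -6 81
-      → -87
0      → -87 0
+      → -87
dup    → -87 -87
drop   → -87
9      → -87 9
-      → -96
dup    → -96 -96
/      → 1
0      → 1 0
drop   → 1
3      → 1 3
-      → -2
0      → -2 0
negate → -2 0
+      → -2
negate → 2

2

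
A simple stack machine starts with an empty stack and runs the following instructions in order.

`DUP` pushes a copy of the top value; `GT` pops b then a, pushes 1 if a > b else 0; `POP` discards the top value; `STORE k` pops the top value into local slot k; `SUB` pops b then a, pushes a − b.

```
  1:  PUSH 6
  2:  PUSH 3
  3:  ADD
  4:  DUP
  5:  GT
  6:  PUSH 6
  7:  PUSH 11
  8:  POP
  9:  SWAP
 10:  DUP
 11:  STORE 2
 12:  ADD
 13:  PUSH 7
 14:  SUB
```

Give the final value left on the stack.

PUSH 6  : [6]
PUSH 3  : [6, 3]
ADD     : [9]
DUP     : [9, 9]
GT      : [0]
PUSH 6  : [0, 6]
PUSH 11 : [0, 6, 11]
POP     : [0, 6]
SWAP    : [6, 0]
DUP     : [6, 0, 0]
STORE 2 : [6, 0]
ADD     : [6]
PUSH 7  : [6, 7]
SUB     : [-1]

-1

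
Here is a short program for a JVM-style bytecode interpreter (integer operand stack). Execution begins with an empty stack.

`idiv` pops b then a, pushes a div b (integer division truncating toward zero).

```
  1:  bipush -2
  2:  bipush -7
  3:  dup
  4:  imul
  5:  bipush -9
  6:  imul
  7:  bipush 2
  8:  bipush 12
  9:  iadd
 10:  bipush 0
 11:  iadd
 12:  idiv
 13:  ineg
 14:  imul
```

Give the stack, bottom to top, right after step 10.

bipush -2 -> [-2]
bipush -7 -> [-2, -7]
dup       -> [-2, -7, -7]
imul      -> [-2, 49]
bipush -9 -> [-2, 49, -9]
imul      -> [-2, -441]
bipush 2  -> [-2, -441, 2]
bipush 12 -> [-2, -441, 2, 12]
iadd      -> [-2, -441, 14]
bipush 0  -> [-2, -441, 14, 0]

[-2, -441, 14, 0]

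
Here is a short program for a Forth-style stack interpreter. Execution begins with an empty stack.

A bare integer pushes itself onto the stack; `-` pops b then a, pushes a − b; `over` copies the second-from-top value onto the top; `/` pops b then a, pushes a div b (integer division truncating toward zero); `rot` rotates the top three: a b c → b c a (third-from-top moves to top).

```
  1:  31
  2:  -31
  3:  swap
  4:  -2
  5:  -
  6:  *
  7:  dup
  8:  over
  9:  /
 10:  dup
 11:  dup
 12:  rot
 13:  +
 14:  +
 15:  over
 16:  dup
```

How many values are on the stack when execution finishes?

4

31    [31]
-31   [31, -31]
swap  [-31, 31]
-2    [-31, 31, -2]
-     [-31, 33]
*     [-1023]
dup   [-1023, -1023]
over  [-1023, -1023, -1023]
/     [-1023, 1]
dup   [-1023, 1, 1]
dup   [-1023, 1, 1, 1]
rot   [-1023, 1, 1, 1]
+     [-1023, 1, 2]
+     [-1023, 3]
over  [-1023, 3, -1023]
dup   [-1023, 3, -1023, -1023]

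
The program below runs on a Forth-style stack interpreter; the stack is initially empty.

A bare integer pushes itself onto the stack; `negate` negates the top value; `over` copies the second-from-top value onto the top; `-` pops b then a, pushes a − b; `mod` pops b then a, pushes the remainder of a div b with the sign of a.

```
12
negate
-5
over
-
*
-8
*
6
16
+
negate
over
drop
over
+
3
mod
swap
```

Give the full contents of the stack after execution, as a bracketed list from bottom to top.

[2, 672]

12      [12]
negate  [-12]
-5      [-12, -5]
over    [-12, -5, -12]
-       [-12, 7]
*       [-84]
-8      [-84, -8]
*       [672]
6       [672, 6]
16      [672, 6, 16]
+       [672, 22]
negate  [672, -22]
over    [672, -22, 672]
drop    [672, -22]
over    [672, -22, 672]
+       [672, 650]
3       [672, 650, 3]
mod     [672, 2]
swap    [2, 672]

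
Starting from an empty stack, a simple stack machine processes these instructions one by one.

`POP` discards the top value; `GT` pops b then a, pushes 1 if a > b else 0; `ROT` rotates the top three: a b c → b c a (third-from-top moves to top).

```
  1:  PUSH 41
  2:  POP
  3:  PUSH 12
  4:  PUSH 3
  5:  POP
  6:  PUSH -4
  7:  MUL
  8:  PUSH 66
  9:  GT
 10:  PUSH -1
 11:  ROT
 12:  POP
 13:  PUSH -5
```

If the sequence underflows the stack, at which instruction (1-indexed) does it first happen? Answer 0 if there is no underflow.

PUSH 41 -> [41]
POP     -> []
PUSH 12 -> [12]
PUSH 3  -> [12, 3]
POP     -> [12]
PUSH -4 -> [12, -4]
MUL     -> [-48]
PUSH 66 -> [-48, 66]
GT      -> [0]
PUSH -1 -> [0, -1]
ROT  — needs 3 operands, stack has 2 → underflow

11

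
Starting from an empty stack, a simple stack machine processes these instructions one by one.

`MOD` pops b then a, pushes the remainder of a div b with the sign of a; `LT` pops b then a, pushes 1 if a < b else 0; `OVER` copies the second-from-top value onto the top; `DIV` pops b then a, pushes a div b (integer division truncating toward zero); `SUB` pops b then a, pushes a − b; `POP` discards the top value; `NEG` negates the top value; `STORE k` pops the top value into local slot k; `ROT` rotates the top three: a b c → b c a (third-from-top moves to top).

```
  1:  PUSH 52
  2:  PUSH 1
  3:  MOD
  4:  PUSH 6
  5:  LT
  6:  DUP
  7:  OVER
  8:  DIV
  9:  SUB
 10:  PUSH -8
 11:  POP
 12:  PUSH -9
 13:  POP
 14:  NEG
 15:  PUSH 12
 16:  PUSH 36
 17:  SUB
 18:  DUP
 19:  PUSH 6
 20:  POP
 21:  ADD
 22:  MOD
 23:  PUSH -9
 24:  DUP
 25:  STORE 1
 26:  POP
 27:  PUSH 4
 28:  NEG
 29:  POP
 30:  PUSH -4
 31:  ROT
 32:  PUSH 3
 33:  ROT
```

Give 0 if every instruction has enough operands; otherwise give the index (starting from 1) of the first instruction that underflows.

31

PUSH 52  52
PUSH 1   52 1
MOD      0
PUSH 6   0 6
LT       1
DUP      1 1
OVER     1 1 1
DIV      1 1
SUB      0
PUSH -8  0 -8
POP      0
PUSH -9  0 -9
POP      0
NEG      0
PUSH 12  0 12
PUSH 36  0 12 36
SUB      0 -24
DUP      0 -24 -24
PUSH 6   0 -24 -24 6
POP      0 -24 -24
ADD      0 -48
MOD      0
PUSH -9  0 -9
DUP      0 -9 -9
STORE 1  0 -9
POP      0
PUSH 4   0 4
NEG      0 -4
POP      0
PUSH -4  0 -4
ROT  — needs 3 operands, stack has 2 → underflow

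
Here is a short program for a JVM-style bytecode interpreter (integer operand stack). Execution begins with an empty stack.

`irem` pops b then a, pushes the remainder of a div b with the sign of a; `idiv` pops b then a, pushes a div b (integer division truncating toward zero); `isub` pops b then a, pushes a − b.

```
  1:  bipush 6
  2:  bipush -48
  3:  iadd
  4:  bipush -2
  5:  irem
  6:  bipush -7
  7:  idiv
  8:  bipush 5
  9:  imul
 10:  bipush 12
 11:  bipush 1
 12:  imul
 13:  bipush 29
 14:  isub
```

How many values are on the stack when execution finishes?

bipush 6   → 6
bipush -48 → 6 -48
iadd       → -42
bipush -2  → -42 -2
irem       → 0
bipush -7  → 0 -7
idiv       → 0
bipush 5   → 0 5
imul       → 0
bipush 12  → 0 12
bipush 1   → 0 12 1
imul       → 0 12
bipush 29  → 0 12 29
isub       → 0 -17

2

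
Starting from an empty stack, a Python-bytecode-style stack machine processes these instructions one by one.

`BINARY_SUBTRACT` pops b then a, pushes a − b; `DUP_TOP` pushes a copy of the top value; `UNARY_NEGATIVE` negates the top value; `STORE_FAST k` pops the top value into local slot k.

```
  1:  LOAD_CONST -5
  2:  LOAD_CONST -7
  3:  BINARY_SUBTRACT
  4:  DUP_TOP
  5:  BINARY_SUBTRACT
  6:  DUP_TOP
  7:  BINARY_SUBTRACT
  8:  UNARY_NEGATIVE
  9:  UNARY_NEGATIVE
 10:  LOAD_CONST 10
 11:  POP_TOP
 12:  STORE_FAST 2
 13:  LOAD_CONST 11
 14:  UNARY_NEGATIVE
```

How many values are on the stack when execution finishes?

1

LOAD_CONST -5   → -5
LOAD_CONST -7   → -5 -7
BINARY_SUBTRACT → 2
DUP_TOP         → 2 2
BINARY_SUBTRACT → 0
DUP_TOP         → 0 0
BINARY_SUBTRACT → 0
UNARY_NEGATIVE  → 0
UNARY_NEGATIVE  → 0
LOAD_CONST 10   → 0 10
POP_TOP         → 0
STORE_FAST 2    → (empty)
LOAD_CONST 11   → 11
UNARY_NEGATIVE  → -11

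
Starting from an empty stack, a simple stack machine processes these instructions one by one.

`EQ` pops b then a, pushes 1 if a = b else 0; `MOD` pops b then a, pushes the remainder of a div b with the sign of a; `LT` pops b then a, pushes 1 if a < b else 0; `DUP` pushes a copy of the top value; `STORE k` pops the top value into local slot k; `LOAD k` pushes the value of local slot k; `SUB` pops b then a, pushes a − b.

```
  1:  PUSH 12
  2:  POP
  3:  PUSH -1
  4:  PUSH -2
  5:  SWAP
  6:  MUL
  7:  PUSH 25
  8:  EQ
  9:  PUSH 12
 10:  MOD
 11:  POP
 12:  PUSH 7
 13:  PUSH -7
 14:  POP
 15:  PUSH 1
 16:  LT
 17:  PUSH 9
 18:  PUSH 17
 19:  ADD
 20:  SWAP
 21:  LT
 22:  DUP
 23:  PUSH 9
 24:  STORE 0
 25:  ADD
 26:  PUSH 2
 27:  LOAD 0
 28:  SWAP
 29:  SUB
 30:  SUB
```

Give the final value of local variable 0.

PUSH 12  [12]
POP      []
PUSH -1  [-1]
PUSH -2  [-1, -2]
SWAP     [-2, -1]
MUL      [2]
PUSH 25  [2, 25]
EQ       [0]
PUSH 12  [0, 12]
MOD      [0]
POP      []
PUSH 7   [7]
PUSH -7  [7, -7]
POP      [7]
PUSH 1   [7, 1]
LT       [0]
PUSH 9   [0, 9]
PUSH 17  [0, 9, 17]
ADD      [0, 26]
SWAP     [26, 0]
LT       [0]
DUP      [0, 0]
PUSH 9   [0, 0, 9]
STORE 0  [0, 0]
ADD      [0]
PUSH 2   [0, 2]
LOAD 0   [0, 2, 9]
SWAP     [0, 9, 2]
SUB      [0, 7]
SUB      [-7]

9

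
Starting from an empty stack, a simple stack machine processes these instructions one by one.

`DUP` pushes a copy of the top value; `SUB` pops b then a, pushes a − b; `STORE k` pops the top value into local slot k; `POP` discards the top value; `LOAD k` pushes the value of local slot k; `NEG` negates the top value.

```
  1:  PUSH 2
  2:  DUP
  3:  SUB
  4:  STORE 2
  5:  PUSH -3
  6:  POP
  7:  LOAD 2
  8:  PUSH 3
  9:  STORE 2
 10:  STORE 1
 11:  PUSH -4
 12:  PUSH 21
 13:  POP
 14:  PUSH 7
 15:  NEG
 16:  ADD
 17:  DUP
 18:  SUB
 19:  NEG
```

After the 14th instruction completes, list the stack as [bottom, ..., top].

PUSH 2   [2]
DUP      [2, 2]
SUB      [0]
STORE 2  []
PUSH -3  [-3]
POP      []
LOAD 2   [0]
PUSH 3   [0, 3]
STORE 2  [0]
STORE 1  []
PUSH -4  [-4]
PUSH 21  [-4, 21]
POP      [-4]
PUSH 7   [-4, 7]

[-4, 7]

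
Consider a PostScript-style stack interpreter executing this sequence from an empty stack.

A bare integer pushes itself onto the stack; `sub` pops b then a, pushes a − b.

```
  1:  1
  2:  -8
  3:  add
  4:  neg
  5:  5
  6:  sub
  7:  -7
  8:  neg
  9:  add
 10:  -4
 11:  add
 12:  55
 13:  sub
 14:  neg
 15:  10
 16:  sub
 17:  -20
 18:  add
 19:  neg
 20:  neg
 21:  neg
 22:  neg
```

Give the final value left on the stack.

20

1   -> 1
-8  -> 1 -8
add -> -7
neg -> 7
5   -> 7 5
sub -> 2
-7  -> 2 -7
neg -> 2 7
add -> 9
-4  -> 9 -4
add -> 5
55  -> 5 55
sub -> -50
neg -> 50
10  -> 50 10
sub -> 40
-20 -> 40 -20
add -> 20
neg -> -20
neg -> 20
neg -> -20
neg -> 20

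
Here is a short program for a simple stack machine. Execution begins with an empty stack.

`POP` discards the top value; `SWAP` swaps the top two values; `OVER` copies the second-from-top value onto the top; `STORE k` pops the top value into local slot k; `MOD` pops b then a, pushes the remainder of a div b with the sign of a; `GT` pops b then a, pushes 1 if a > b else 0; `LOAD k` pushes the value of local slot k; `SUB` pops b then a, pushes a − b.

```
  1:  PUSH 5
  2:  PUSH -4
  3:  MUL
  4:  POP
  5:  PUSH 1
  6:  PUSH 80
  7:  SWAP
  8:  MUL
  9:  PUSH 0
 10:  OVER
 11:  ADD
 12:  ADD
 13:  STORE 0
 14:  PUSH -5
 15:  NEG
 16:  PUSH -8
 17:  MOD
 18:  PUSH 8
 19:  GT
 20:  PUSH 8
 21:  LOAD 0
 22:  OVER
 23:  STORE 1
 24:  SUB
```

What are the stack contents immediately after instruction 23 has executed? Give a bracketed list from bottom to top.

[0, 8, 160]

PUSH 5   [5]
PUSH -4  [5, -4]
MUL      [-20]
POP      []
PUSH 1   [1]
PUSH 80  [1, 80]
SWAP     [80, 1]
MUL      [80]
PUSH 0   [80, 0]
OVER     [80, 0, 80]
ADD      [80, 80]
ADD      [160]
STORE 0  []
PUSH -5  [-5]
NEG      [5]
PUSH -8  [5, -8]
MOD      [5]
PUSH 8   [5, 8]
GT       [0]
PUSH 8   [0, 8]
LOAD 0   [0, 8, 160]
OVER     [0, 8, 160, 8]
STORE 1  [0, 8, 160]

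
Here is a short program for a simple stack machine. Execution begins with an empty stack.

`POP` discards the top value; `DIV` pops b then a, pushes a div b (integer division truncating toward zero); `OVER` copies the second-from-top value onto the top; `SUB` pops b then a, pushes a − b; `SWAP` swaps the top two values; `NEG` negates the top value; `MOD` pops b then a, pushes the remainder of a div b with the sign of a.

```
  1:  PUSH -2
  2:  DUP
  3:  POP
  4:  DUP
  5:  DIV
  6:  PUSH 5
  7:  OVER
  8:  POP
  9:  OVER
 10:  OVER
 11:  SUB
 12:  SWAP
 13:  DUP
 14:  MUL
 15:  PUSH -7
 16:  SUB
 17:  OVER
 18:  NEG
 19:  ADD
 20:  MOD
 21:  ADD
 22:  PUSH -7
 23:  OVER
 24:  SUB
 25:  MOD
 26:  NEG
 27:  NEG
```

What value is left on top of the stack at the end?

PUSH -2 -> [-2]
DUP     -> [-2, -2]
POP     -> [-2]
DUP     -> [-2, -2]
DIV     -> [1]
PUSH 5  -> [1, 5]
OVER    -> [1, 5, 1]
POP     -> [1, 5]
OVER    -> [1, 5, 1]
OVER    -> [1, 5, 1, 5]
SUB     -> [1, 5, -4]
SWAP    -> [1, -4, 5]
DUP     -> [1, -4, 5, 5]
MUL     -> [1, -4, 25]
PUSH -7 -> [1, -4, 25, -7]
SUB     -> [1, -4, 32]
OVER    -> [1, -4, 32, -4]
NEG     -> [1, -4, 32, 4]
ADD     -> [1, -4, 36]
MOD     -> [1, -4]
ADD     -> [-3]
PUSH -7 -> [-3, -7]
OVER    -> [-3, -7, -3]
SUB     -> [-3, -4]
MOD     -> [-3]
NEG     -> [3]
NEG     -> [-3]

-3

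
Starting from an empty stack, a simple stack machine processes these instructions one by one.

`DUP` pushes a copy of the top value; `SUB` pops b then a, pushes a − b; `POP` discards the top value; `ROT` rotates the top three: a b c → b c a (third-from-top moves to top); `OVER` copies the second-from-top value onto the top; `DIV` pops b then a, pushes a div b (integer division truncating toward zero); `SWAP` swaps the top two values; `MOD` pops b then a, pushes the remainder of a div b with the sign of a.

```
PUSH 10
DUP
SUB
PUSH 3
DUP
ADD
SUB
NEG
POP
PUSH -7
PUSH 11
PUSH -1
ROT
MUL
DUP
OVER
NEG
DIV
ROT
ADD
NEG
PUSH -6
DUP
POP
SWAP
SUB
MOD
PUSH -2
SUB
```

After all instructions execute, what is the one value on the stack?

PUSH 10 -> 10
DUP     -> 10 10
SUB     -> 0
PUSH 3  -> 0 3
DUP     -> 0 3 3
ADD     -> 0 6
SUB     -> -6
NEG     -> 6
POP     -> (empty)
PUSH -7 -> -7
PUSH 11 -> -7 11
PUSH -1 -> -7 11 -1
ROT     -> 11 -1 -7
MUL     -> 11 7
DUP     -> 11 7 7
OVER    -> 11 7 7 7
NEG     -> 11 7 7 -7
DIV     -> 11 7 -1
ROT     -> 7 -1 11
ADD     -> 7 10
NEG     -> 7 -10
PUSH -6 -> 7 -10 -6
DUP     -> 7 -10 -6 -6
POP     -> 7 -10 -6
SWAP    -> 7 -6 -10
SUB     -> 7 4
MOD     -> 3
PUSH -2 -> 3 -2
SUB     -> 5

5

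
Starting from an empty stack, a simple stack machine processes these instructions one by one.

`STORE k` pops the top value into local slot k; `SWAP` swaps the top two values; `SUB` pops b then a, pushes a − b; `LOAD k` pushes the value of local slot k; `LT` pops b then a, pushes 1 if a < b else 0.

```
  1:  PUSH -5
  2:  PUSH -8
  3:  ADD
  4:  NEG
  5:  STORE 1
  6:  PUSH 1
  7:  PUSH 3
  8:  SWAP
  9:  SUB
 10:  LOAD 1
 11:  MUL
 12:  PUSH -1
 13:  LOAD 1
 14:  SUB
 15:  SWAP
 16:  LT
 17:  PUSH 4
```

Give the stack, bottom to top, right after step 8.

[3, 1]

PUSH -5 : [-5]
PUSH -8 : [-5, -8]
ADD     : [-13]
NEG     : [13]
STORE 1 : []
PUSH 1  : [1]
PUSH 3  : [1, 3]
SWAP    : [3, 1]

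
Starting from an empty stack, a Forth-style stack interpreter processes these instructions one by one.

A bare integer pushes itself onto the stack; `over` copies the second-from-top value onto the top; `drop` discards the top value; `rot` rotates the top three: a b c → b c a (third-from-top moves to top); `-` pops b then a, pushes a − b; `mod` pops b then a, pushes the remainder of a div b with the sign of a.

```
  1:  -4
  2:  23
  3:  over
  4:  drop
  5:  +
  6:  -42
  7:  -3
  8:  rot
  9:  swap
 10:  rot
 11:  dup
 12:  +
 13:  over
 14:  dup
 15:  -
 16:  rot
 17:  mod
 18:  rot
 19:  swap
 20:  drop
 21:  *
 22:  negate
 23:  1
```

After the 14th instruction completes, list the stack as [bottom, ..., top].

[19, -3, -84, -3, -3]

-4   -> -4
23   -> -4 23
over -> -4 23 -4
drop -> -4 23
+    -> 19
-42  -> 19 -42
-3   -> 19 -42 -3
rot  -> -42 -3 19
swap -> -42 19 -3
rot  -> 19 -3 -42
dup  -> 19 -3 -42 -42
+    -> 19 -3 -84
over -> 19 -3 -84 -3
dup  -> 19 -3 -84 -3 -3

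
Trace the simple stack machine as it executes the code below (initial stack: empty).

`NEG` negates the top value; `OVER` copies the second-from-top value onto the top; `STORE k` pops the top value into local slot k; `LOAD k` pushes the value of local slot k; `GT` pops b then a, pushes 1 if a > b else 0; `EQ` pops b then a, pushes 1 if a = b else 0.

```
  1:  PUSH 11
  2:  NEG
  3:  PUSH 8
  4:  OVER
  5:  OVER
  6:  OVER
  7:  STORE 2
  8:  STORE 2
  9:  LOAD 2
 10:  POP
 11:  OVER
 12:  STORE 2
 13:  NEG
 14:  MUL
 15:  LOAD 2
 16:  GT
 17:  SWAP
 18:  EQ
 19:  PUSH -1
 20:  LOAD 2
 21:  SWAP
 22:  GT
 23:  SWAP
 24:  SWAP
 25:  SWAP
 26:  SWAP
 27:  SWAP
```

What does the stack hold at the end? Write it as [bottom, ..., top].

PUSH 11 → [11]
NEG     → [-11]
PUSH 8  → [-11, 8]
OVER    → [-11, 8, -11]
OVER    → [-11, 8, -11, 8]
OVER    → [-11, 8, -11, 8, -11]
STORE 2 → [-11, 8, -11, 8]
STORE 2 → [-11, 8, -11]
LOAD 2  → [-11, 8, -11, 8]
POP     → [-11, 8, -11]
OVER    → [-11, 8, -11, 8]
STORE 2 → [-11, 8, -11]
NEG     → [-11, 8, 11]
MUL     → [-11, 88]
LOAD 2  → [-11, 88, 8]
GT      → [-11, 1]
SWAP    → [1, -11]
EQ      → [0]
PUSH -1 → [0, -1]
LOAD 2  → [0, -1, 8]
SWAP    → [0, 8, -1]
GT      → [0, 1]
SWAP    → [1, 0]
SWAP    → [0, 1]
SWAP    → [1, 0]
SWAP    → [0, 1]
SWAP    → [1, 0]

[1, 0]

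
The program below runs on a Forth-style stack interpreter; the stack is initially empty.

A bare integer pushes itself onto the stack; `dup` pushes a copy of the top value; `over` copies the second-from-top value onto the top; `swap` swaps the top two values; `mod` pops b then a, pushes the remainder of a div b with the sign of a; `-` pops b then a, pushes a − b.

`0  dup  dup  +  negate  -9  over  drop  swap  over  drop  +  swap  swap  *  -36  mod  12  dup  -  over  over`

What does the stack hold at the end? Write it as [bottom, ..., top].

0      → [0]
dup    → [0, 0]
dup    → [0, 0, 0]
+      → [0, 0]
negate → [0, 0]
-9     → [0, 0, -9]
over   → [0, 0, -9, 0]
drop   → [0, 0, -9]
swap   → [0, -9, 0]
over   → [0, -9, 0, -9]
drop   → [0, -9, 0]
+      → [0, -9]
swap   → [-9, 0]
swap   → [0, -9]
*      → [0]
-36    → [0, -36]
mod    → [0]
12     → [0, 12]
dup    → [0, 12, 12]
-      → [0, 0]
over   → [0, 0, 0]
over   → [0, 0, 0, 0]

[0, 0, 0, 0]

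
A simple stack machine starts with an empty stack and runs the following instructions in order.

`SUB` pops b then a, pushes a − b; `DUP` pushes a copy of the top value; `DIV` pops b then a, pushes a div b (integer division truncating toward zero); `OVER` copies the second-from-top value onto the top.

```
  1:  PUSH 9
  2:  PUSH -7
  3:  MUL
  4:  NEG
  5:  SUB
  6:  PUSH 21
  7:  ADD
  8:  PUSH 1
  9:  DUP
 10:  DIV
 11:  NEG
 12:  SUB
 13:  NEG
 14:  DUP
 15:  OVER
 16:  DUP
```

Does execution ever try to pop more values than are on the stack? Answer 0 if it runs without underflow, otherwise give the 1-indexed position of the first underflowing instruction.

5

PUSH 9   9
PUSH -7  9 -7
MUL      -63
NEG      63
SUB  — needs 2 operands, stack has 1 → underflow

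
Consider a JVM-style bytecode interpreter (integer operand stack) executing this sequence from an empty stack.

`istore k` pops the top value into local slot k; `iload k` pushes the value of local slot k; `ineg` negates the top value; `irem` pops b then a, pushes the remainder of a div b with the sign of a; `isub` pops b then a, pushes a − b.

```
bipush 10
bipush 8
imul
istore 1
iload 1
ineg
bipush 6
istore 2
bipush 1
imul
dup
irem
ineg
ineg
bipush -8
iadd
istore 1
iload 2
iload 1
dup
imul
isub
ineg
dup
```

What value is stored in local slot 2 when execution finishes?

bipush 10 : 10
bipush 8  : 10 8
imul      : 80
istore 1  : (empty)
iload 1   : 80
ineg      : -80
bipush 6  : -80 6
istore 2  : -80
bipush 1  : -80 1
imul      : -80
dup       : -80 -80
irem      : 0
ineg      : 0
ineg      : 0
bipush -8 : 0 -8
iadd      : -8
istore 1  : (empty)
iload 2   : 6
iload 1   : 6 -8
dup       : 6 -8 -8
imul      : 6 64
isub      : -58
ineg      : 58
dup       : 58 58

6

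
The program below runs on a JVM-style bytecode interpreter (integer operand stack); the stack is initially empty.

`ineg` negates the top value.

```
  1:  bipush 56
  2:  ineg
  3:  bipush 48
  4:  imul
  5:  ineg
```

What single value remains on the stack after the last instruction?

2688

bipush 56 -> 56
ineg      -> -56
bipush 48 -> -56 48
imul      -> -2688
ineg      -> 2688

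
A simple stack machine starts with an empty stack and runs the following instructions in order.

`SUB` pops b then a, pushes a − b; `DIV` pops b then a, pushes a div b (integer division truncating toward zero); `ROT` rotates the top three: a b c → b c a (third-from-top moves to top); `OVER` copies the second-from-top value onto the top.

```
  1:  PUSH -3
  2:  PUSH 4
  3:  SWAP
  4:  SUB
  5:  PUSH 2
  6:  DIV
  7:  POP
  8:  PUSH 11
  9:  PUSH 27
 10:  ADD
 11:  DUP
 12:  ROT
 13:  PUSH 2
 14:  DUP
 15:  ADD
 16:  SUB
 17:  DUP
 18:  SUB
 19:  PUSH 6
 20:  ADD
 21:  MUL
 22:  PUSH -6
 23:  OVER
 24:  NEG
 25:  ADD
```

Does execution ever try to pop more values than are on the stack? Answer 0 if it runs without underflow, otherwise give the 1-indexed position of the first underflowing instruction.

PUSH -3  -3
PUSH 4   -3 4
SWAP     4 -3
SUB      7
PUSH 2   7 2
DIV      3
POP      (empty)
PUSH 11  11
PUSH 27  11 27
ADD      38
DUP      38 38
ROT  — needs 3 operands, stack has 2 → underflow

12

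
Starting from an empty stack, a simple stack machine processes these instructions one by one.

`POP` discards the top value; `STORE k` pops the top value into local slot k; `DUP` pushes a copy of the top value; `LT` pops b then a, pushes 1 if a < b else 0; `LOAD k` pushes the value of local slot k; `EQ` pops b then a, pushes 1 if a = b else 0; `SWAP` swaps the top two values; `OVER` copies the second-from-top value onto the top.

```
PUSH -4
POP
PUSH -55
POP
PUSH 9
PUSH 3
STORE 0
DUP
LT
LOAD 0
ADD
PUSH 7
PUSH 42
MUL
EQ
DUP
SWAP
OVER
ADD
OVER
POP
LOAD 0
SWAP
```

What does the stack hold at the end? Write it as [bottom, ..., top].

PUSH -4   -4
POP       (empty)
PUSH -55  -55
POP       (empty)
PUSH 9    9
PUSH 3    9 3
STORE 0   9
DUP       9 9
LT        0
LOAD 0    0 3
ADD       3
PUSH 7    3 7
PUSH 42   3 7 42
MUL       3 294
EQ        0
DUP       0 0
SWAP      0 0
OVER      0 0 0
ADD       0 0
OVER      0 0 0
POP       0 0
LOAD 0    0 0 3
SWAP      0 3 0

[0, 3, 0]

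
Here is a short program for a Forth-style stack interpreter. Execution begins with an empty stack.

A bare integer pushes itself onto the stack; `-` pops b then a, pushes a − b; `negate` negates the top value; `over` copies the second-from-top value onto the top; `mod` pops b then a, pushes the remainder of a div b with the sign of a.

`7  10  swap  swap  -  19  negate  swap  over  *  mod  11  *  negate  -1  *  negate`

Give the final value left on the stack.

209

7      → [7]
10     → [7, 10]
swap   → [10, 7]
swap   → [7, 10]
-      → [-3]
19     → [-3, 19]
negate → [-3, -19]
swap   → [-19, -3]
over   → [-19, -3, -19]
*      → [-19, 57]
mod    → [-19]
11     → [-19, 11]
*      → [-209]
negate → [209]
-1     → [209, -1]
*      → [-209]
negate → [209]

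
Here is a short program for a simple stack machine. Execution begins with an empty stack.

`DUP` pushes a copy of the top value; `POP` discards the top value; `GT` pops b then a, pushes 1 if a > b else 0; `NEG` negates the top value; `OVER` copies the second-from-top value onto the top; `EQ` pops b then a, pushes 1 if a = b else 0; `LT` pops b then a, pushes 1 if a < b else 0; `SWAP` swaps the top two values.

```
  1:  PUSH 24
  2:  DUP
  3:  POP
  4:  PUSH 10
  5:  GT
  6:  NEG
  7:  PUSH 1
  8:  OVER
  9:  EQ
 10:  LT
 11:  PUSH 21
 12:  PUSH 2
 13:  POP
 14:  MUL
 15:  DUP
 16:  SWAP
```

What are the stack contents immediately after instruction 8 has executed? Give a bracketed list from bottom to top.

[-1, 1, -1]

PUSH 24 : 24
DUP     : 24 24
POP     : 24
PUSH 10 : 24 10
GT      : 1
NEG     : -1
PUSH 1  : -1 1
OVER    : -1 1 -1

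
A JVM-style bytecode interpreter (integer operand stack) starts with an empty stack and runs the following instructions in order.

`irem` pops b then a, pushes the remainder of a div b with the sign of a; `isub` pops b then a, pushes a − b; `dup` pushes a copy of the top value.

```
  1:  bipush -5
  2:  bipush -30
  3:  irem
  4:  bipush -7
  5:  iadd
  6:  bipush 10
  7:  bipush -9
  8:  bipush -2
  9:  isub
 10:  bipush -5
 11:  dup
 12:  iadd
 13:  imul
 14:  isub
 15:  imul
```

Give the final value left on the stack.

720

bipush -5  → [-5]
bipush -30 → [-5, -30]
irem       → [-5]
bipush -7  → [-5, -7]
iadd       → [-12]
bipush 10  → [-12, 10]
bipush -9  → [-12, 10, -9]
bipush -2  → [-12, 10, -9, -2]
isub       → [-12, 10, -7]
bipush -5  → [-12, 10, -7, -5]
dup        → [-12, 10, -7, -5, -5]
iadd       → [-12, 10, -7, -10]
imul       → [-12, 10, 70]
isub       → [-12, -60]
imul       → [720]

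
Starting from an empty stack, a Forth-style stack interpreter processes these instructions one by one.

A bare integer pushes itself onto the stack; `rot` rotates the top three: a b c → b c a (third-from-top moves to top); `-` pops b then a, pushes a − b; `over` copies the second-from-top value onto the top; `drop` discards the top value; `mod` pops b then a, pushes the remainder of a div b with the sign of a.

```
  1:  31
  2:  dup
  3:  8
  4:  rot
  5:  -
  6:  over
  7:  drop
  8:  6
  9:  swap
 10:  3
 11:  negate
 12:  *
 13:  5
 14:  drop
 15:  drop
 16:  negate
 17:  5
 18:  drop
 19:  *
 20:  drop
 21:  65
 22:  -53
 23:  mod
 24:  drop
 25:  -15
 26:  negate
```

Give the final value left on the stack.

15

31     : [31]
dup    : [31, 31]
8      : [31, 31, 8]
rot    : [31, 8, 31]
-      : [31, -23]
over   : [31, -23, 31]
drop   : [31, -23]
6      : [31, -23, 6]
swap   : [31, 6, -23]
3      : [31, 6, -23, 3]
negate : [31, 6, -23, -3]
*      : [31, 6, 69]
5      : [31, 6, 69, 5]
drop   : [31, 6, 69]
drop   : [31, 6]
negate : [31, -6]
5      : [31, -6, 5]
drop   : [31, -6]
*      : [-186]
drop   : []
65     : [65]
-53    : [65, -53]
mod    : [12]
drop   : []
-15    : [-15]
negate : [15]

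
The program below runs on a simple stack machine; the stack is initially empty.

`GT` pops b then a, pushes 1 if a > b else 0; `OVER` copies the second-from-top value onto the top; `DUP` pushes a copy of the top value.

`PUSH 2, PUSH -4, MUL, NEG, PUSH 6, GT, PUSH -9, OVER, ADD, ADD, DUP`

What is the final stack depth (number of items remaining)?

PUSH 2  : [2]
PUSH -4 : [2, -4]
MUL     : [-8]
NEG     : [8]
PUSH 6  : [8, 6]
GT      : [1]
PUSH -9 : [1, -9]
OVER    : [1, -9, 1]
ADD     : [1, -8]
ADD     : [-7]
DUP     : [-7, -7]

2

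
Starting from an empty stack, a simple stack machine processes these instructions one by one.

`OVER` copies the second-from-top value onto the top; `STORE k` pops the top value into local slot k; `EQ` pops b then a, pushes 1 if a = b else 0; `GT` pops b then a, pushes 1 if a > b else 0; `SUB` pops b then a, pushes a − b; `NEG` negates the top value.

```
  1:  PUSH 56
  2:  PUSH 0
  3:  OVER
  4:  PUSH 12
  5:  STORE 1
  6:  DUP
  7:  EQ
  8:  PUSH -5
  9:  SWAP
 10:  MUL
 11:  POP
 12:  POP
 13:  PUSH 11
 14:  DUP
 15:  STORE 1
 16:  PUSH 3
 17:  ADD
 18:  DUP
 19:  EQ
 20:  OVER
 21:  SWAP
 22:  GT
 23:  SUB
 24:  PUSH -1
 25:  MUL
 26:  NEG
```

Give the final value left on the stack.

55

PUSH 56 -> [56]
PUSH 0  -> [56, 0]
OVER    -> [56, 0, 56]
PUSH 12 -> [56, 0, 56, 12]
STORE 1 -> [56, 0, 56]
DUP     -> [56, 0, 56, 56]
EQ      -> [56, 0, 1]
PUSH -5 -> [56, 0, 1, -5]
SWAP    -> [56, 0, -5, 1]
MUL     -> [56, 0, -5]
POP     -> [56, 0]
POP     -> [56]
PUSH 11 -> [56, 11]
DUP     -> [56, 11, 11]
STORE 1 -> [56, 11]
PUSH 3  -> [56, 11, 3]
ADD     -> [56, 14]
DUP     -> [56, 14, 14]
EQ      -> [56, 1]
OVER    -> [56, 1, 56]
SWAP    -> [56, 56, 1]
GT      -> [56, 1]
SUB     -> [55]
PUSH -1 -> [55, -1]
MUL     -> [-55]
NEG     -> [55]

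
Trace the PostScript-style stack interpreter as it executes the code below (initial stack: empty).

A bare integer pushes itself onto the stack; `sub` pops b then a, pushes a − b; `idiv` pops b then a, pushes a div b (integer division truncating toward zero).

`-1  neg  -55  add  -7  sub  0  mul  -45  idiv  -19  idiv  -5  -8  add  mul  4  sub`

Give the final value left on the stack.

-1   → -1
neg  → 1
-55  → 1 -55
add  → -54
-7   → -54 -7
sub  → -47
0    → -47 0
mul  → 0
-45  → 0 -45
idiv → 0
-19  → 0 -19
idiv → 0
-5   → 0 -5
-8   → 0 -5 -8
add  → 0 -13
mul  → 0
4    → 0 4
sub  → -4

-4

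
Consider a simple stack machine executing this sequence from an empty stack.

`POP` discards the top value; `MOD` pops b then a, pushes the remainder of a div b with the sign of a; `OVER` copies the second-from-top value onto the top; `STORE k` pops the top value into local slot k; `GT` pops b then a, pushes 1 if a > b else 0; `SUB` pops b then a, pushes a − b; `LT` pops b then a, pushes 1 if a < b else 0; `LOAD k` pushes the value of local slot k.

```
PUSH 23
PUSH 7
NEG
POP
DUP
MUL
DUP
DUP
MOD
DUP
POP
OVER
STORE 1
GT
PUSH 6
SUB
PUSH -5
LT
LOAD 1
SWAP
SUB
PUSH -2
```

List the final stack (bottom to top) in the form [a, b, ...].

[529, -2]

PUSH 23 : 23
PUSH 7  : 23 7
NEG     : 23 -7
POP     : 23
DUP     : 23 23
MUL     : 529
DUP     : 529 529
DUP     : 529 529 529
MOD     : 529 0
DUP     : 529 0 0
POP     : 529 0
OVER    : 529 0 529
STORE 1 : 529 0
GT      : 1
PUSH 6  : 1 6
SUB     : -5
PUSH -5 : -5 -5
LT      : 0
LOAD 1  : 0 529
SWAP    : 529 0
SUB     : 529
PUSH -2 : 529 -2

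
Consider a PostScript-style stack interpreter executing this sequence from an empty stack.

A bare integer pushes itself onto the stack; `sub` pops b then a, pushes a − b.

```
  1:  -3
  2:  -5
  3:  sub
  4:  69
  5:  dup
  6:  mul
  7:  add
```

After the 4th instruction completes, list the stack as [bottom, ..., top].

-3  : -3
-5  : -3 -5
sub : 2
69  : 2 69

[2, 69]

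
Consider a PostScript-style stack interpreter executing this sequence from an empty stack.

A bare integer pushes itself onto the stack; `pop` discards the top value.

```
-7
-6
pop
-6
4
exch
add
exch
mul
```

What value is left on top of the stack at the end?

14

-7   : [-7]
-6   : [-7, -6]
pop  : [-7]
-6   : [-7, -6]
4    : [-7, -6, 4]
exch : [-7, 4, -6]
add  : [-7, -2]
exch : [-2, -7]
mul  : [14]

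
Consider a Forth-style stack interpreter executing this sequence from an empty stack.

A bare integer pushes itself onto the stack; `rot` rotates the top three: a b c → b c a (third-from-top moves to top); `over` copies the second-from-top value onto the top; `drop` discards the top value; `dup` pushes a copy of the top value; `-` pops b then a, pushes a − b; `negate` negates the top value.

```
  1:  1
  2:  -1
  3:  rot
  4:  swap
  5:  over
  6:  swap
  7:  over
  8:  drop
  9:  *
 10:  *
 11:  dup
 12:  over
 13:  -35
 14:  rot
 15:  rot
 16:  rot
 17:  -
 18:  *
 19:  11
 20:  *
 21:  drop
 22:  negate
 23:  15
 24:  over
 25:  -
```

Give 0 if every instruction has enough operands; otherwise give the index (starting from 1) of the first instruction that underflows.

3

1   1
-1  1 -1
rot  — needs 3 operands, stack has 2 → underflow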